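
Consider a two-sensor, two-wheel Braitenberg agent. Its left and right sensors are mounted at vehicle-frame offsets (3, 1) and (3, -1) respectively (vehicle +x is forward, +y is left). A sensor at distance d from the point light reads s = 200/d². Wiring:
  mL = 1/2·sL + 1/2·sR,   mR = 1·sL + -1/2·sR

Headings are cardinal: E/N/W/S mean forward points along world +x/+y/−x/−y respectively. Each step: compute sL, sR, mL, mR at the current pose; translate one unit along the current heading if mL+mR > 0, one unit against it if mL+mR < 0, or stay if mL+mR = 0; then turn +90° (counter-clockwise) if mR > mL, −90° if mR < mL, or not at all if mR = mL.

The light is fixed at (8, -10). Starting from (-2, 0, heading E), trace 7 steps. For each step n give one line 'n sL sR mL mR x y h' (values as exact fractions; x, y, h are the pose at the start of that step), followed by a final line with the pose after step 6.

0 20/17 20/13 300/221 90/221 -2 0 E
1 200/113 200/149 26200/16837 18500/16837 -1 0 S
2 25/26 50/61 2825/3172 875/1586 -1 -1 W
3 40/53 8/9 392/477 148/477 -2 -1 N
4 20/17 20/13 300/221 90/221 -2 0 E
5 200/113 200/149 26200/16837 18500/16837 -1 0 S
6 25/26 50/61 2825/3172 875/1586 -1 -1 W
final -2 -1 N

n=0: pose=(-2,0,E); sL=20/17, sR=20/13; mL=300/221, mR=90/221; mL+mR=30/17 → advance +1; mR−mL=-210/221 → turn -1·90°
n=1: pose=(-1,0,S); sL=200/113, sR=200/149; mL=26200/16837, mR=18500/16837; mL+mR=300/113 → advance +1; mR−mL=-7700/16837 → turn -1·90°
n=2: pose=(-1,-1,W); sL=25/26, sR=50/61; mL=2825/3172, mR=875/1586; mL+mR=75/52 → advance +1; mR−mL=-1075/3172 → turn -1·90°
n=3: pose=(-2,-1,N); sL=40/53, sR=8/9; mL=392/477, mR=148/477; mL+mR=60/53 → advance +1; mR−mL=-244/477 → turn -1·90°
n=4: pose=(-2,0,E); sL=20/17, sR=20/13; mL=300/221, mR=90/221; mL+mR=30/17 → advance +1; mR−mL=-210/221 → turn -1·90°
n=5: pose=(-1,0,S); sL=200/113, sR=200/149; mL=26200/16837, mR=18500/16837; mL+mR=300/113 → advance +1; mR−mL=-7700/16837 → turn -1·90°
n=6: pose=(-1,-1,W); sL=25/26, sR=50/61; mL=2825/3172, mR=875/1586; mL+mR=75/52 → advance +1; mR−mL=-1075/3172 → turn -1·90°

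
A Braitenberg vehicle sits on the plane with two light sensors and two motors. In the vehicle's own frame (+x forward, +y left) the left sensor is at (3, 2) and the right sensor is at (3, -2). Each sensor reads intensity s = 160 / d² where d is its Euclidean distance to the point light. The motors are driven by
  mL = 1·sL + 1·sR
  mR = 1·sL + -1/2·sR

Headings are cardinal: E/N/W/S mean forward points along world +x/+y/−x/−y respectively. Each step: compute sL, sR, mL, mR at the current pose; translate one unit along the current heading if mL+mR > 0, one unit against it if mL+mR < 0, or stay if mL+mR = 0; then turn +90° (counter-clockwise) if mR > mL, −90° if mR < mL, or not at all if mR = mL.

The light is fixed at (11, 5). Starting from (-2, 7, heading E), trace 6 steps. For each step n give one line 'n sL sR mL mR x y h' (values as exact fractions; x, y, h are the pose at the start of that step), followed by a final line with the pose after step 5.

0 40/29 8/5 432/145 84/145 -2 7 E
1 160/101 160/197 47680/19897 23440/19897 -1 7 S
2 80/113 80/117 18400/13221 4840/13221 -1 6 W
3 160/241 160/137 60480/33017 2640/33017 -2 6 N
4 40/29 8/5 432/145 84/145 -2 7 E
5 160/101 160/197 47680/19897 23440/19897 -1 7 S
final -1 6 W

n=0: pose=(-2,7,E); sL=40/29, sR=8/5; mL=432/145, mR=84/145; mL+mR=516/145 → advance +1; mR−mL=-12/5 → turn -1·90°
n=1: pose=(-1,7,S); sL=160/101, sR=160/197; mL=47680/19897, mR=23440/19897; mL+mR=71120/19897 → advance +1; mR−mL=-240/197 → turn -1·90°
n=2: pose=(-1,6,W); sL=80/113, sR=80/117; mL=18400/13221, mR=4840/13221; mL+mR=23240/13221 → advance +1; mR−mL=-40/39 → turn -1·90°
n=3: pose=(-2,6,N); sL=160/241, sR=160/137; mL=60480/33017, mR=2640/33017; mL+mR=63120/33017 → advance +1; mR−mL=-240/137 → turn -1·90°
n=4: pose=(-2,7,E); sL=40/29, sR=8/5; mL=432/145, mR=84/145; mL+mR=516/145 → advance +1; mR−mL=-12/5 → turn -1·90°
n=5: pose=(-1,7,S); sL=160/101, sR=160/197; mL=47680/19897, mR=23440/19897; mL+mR=71120/19897 → advance +1; mR−mL=-240/197 → turn -1·90°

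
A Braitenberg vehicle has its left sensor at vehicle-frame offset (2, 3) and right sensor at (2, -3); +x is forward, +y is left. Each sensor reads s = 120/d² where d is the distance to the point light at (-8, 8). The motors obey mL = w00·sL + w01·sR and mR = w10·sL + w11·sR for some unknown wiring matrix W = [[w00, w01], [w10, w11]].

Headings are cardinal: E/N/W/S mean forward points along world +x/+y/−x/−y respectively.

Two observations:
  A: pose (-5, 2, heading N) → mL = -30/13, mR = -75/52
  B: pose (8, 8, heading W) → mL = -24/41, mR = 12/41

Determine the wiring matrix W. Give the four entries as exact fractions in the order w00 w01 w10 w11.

obs A: pose=(-5,2,N) → sL=15/2, sR=30/13, mL=-30/13, mR=-75/52
obs B: pose=(8,8,W) → sL=24/41, sR=24/41, mL=-24/41, mR=12/41
sensor matrix S = [[15/2, 30/13], [24/41, 24/41]]; det S = 1620/533
solve [mL_A; mL_B] = S·[w00; w01] and [mR_A; mR_B] = S·[w10; w11]:
  w00 = 0, w01 = -1, w10 = -1/2, w11 = 1

0 -1 -1/2 1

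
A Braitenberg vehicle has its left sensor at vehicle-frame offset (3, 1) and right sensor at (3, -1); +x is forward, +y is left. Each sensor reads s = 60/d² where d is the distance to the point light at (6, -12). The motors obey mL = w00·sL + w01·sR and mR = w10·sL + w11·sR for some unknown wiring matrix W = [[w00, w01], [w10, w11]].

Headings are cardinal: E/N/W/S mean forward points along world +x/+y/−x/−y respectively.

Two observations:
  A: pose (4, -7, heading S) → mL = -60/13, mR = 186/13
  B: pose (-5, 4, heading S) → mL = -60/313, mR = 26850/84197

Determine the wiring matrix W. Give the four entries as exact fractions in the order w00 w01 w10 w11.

0 -1 1 1/2

obs A: pose=(4,-7,S) → sL=12, sR=60/13, mL=-60/13, mR=186/13
obs B: pose=(-5,4,S) → sL=60/269, sR=60/313, mL=-60/313, mR=26850/84197
sensor matrix S = [[12, 60/13], [60/269, 60/313]]; det S = 1391040/1094561
solve [mL_A; mL_B] = S·[w00; w01] and [mR_A; mR_B] = S·[w10; w11]:
  w00 = 0, w01 = -1, w10 = 1, w11 = 1/2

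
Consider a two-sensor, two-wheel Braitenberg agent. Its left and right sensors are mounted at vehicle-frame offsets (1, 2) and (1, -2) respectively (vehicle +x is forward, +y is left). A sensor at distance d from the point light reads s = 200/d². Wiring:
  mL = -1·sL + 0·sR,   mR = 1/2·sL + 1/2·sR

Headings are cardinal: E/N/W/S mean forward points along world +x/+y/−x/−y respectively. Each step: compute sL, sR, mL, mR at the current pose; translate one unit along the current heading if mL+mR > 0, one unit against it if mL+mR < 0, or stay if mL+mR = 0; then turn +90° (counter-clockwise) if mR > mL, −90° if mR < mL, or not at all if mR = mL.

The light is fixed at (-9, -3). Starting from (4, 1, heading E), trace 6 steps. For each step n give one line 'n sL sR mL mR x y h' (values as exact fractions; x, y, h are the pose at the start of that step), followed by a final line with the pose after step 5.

0 25/29 1 -25/29 27/29 4 1 E
1 200/169 200/281 -200/169 45000/47489 5 1 N
2 20/17 100/97 -20/17 1820/1649 5 0 W
3 200/293 200/173 -200/293 46600/50689 6 0 S
4 25/34 25/32 -25/34 825/1088 6 -1 E
5 40/41 200/333 -40/41 10760/13653 7 -1 N
final 7 -2 W

n=0: pose=(4,1,E); sL=25/29, sR=1; mL=-25/29, mR=27/29; mL+mR=2/29 → advance +1; mR−mL=52/29 → turn +1·90°
n=1: pose=(5,1,N); sL=200/169, sR=200/281; mL=-200/169, mR=45000/47489; mL+mR=-11200/47489 → advance -1; mR−mL=101200/47489 → turn +1·90°
n=2: pose=(5,0,W); sL=20/17, sR=100/97; mL=-20/17, mR=1820/1649; mL+mR=-120/1649 → advance -1; mR−mL=3760/1649 → turn +1·90°
n=3: pose=(6,0,S); sL=200/293, sR=200/173; mL=-200/293, mR=46600/50689; mL+mR=12000/50689 → advance +1; mR−mL=81200/50689 → turn +1·90°
n=4: pose=(6,-1,E); sL=25/34, sR=25/32; mL=-25/34, mR=825/1088; mL+mR=25/1088 → advance +1; mR−mL=1625/1088 → turn +1·90°
n=5: pose=(7,-1,N); sL=40/41, sR=200/333; mL=-40/41, mR=10760/13653; mL+mR=-2560/13653 → advance -1; mR−mL=24080/13653 → turn +1·90°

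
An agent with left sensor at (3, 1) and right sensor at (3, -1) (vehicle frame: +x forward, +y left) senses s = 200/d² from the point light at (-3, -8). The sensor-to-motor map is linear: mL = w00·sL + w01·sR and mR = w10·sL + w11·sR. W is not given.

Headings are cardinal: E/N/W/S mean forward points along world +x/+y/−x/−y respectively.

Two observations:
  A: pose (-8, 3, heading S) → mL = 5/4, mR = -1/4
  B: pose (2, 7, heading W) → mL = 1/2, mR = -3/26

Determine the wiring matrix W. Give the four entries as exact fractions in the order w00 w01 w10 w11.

1/2 0 -1/2 1/2

obs A: pose=(-8,3,S) → sL=5/2, sR=2, mL=5/4, mR=-1/4
obs B: pose=(2,7,W) → sL=1, sR=10/13, mL=1/2, mR=-3/26
sensor matrix S = [[5/2, 2], [1, 10/13]]; det S = -1/13
solve [mL_A; mL_B] = S·[w00; w01] and [mR_A; mR_B] = S·[w10; w11]:
  w00 = 1/2, w01 = 0, w10 = -1/2, w11 = 1/2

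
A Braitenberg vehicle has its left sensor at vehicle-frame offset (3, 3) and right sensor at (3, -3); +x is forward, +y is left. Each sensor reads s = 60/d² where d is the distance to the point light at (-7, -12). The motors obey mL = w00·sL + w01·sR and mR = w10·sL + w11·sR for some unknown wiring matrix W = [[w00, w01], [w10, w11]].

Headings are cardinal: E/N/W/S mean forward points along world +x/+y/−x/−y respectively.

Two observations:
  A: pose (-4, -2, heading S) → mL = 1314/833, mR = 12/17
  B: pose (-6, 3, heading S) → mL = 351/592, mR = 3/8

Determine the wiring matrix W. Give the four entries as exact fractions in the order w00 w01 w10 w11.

1/2 1 1 0

obs A: pose=(-4,-2,S) → sL=12/17, sR=60/49, mL=1314/833, mR=12/17
obs B: pose=(-6,3,S) → sL=3/8, sR=15/37, mL=351/592, mR=3/8
sensor matrix S = [[12/17, 60/49], [3/8, 15/37]]; det S = -10665/61642
solve [mL_A; mL_B] = S·[w00; w01] and [mR_A; mR_B] = S·[w10; w11]:
  w00 = 1/2, w01 = 1, w10 = 1, w11 = 0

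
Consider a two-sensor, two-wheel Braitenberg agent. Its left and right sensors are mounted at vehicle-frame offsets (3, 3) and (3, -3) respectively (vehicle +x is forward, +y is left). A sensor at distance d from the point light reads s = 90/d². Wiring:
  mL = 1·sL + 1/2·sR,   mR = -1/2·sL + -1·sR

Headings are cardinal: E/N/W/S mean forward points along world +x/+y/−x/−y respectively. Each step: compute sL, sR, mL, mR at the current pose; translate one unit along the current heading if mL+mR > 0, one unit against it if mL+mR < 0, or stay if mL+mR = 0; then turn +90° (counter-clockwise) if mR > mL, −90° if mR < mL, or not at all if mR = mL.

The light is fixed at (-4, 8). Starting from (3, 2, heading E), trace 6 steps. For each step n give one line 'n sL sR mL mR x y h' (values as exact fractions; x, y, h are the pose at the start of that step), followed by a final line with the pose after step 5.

n=0: pose=(3,2,E); sL=90/109, sR=90/181; mL=21195/19729, mR=-17955/19729; mL+mR=3240/19729 → advance +1; mR−mL=-39150/19729 → turn -1·90°
n=1: pose=(4,2,S); sL=45/101, sR=45/53; mL=9315/10706, mR=-11475/10706; mL+mR=-1080/5353 → advance -1; mR−mL=-10395/5353 → turn -1·90°
n=2: pose=(4,3,W); sL=90/89, sR=90/29; mL=6615/2581, mR=-9315/2581; mL+mR=-2700/2581 → advance -1; mR−mL=-15930/2581 → turn -1·90°
n=3: pose=(5,3,N); sL=9/4, sR=45/74; mL=189/74, mR=-513/296; mL+mR=243/296 → advance +1; mR−mL=-1269/296 → turn -1·90°
n=4: pose=(5,4,E); sL=18/29, sR=90/193; mL=4779/5597, mR=-4347/5597; mL+mR=432/5597 → advance +1; mR−mL=-9126/5597 → turn -1·90°
n=5: pose=(6,4,S); sL=45/109, sR=45/49; mL=9315/10682, mR=-12015/10682; mL+mR=-1350/5341 → advance -1; mR−mL=-10665/5341 → turn -1·90°

0 90/109 90/181 21195/19729 -17955/19729 3 2 E
1 45/101 45/53 9315/10706 -11475/10706 4 2 S
2 90/89 90/29 6615/2581 -9315/2581 4 3 W
3 9/4 45/74 189/74 -513/296 5 3 N
4 18/29 90/193 4779/5597 -4347/5597 5 4 E
5 45/109 45/49 9315/10682 -12015/10682 6 4 S
final 6 5 W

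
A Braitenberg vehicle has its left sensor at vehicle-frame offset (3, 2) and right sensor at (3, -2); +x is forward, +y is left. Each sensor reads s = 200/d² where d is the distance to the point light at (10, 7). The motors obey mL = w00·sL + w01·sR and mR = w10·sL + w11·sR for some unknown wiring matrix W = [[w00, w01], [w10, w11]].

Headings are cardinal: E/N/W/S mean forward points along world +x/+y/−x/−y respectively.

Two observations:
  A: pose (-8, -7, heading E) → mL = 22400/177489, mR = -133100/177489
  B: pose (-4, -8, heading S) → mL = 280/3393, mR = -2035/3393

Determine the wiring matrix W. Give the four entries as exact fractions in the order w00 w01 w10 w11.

obs A: pose=(-8,-7,E) → sL=200/369, sR=200/481, mL=22400/177489, mR=-133100/177489
obs B: pose=(-4,-8,S) → sL=50/117, sR=10/29, mL=280/3393, mR=-2035/3393
sensor matrix S = [[200/369, 200/481], [50/117, 10/29]]; det S = 616000/66913353
solve [mL_A; mL_B] = S·[w00; w01] and [mR_A; mR_B] = S·[w10; w11]:
  w00 = 1, w01 = -1, w10 = -1, w11 = -1/2

1 -1 -1 -1/2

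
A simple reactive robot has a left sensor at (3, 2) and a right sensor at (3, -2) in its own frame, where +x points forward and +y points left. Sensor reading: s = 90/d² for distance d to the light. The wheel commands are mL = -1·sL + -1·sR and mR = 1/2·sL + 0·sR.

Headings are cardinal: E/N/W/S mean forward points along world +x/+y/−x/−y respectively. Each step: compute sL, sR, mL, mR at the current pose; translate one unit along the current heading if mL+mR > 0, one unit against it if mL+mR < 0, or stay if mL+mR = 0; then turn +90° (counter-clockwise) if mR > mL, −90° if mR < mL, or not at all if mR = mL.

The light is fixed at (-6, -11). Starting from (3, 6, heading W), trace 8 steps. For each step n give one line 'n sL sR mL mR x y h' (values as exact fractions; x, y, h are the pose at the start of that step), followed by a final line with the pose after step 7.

0 10/29 90/397 -6580/11513 5/29 3 6 W
1 9/34 9/26 -135/221 9/68 4 6 S
2 90/569 18/85 -17892/48365 45/569 4 7 E
3 9/49 45/281 -4734/13769 9/98 3 7 N
4 10/29 90/397 -6580/11513 5/29 3 6 W
5 9/34 9/26 -135/221 9/68 4 6 S
6 90/569 18/85 -17892/48365 45/569 4 7 E
7 9/49 45/281 -4734/13769 9/98 3 7 N
final 3 6 W

n=0: pose=(3,6,W); sL=10/29, sR=90/397; mL=-6580/11513, mR=5/29; mL+mR=-4595/11513 → advance -1; mR−mL=8565/11513 → turn +1·90°
n=1: pose=(4,6,S); sL=9/34, sR=9/26; mL=-135/221, mR=9/68; mL+mR=-423/884 → advance -1; mR−mL=657/884 → turn +1·90°
n=2: pose=(4,7,E); sL=90/569, sR=18/85; mL=-17892/48365, mR=45/569; mL+mR=-14067/48365 → advance -1; mR−mL=21717/48365 → turn +1·90°
n=3: pose=(3,7,N); sL=9/49, sR=45/281; mL=-4734/13769, mR=9/98; mL+mR=-6939/27538 → advance -1; mR−mL=11997/27538 → turn +1·90°
n=4: pose=(3,6,W); sL=10/29, sR=90/397; mL=-6580/11513, mR=5/29; mL+mR=-4595/11513 → advance -1; mR−mL=8565/11513 → turn +1·90°
n=5: pose=(4,6,S); sL=9/34, sR=9/26; mL=-135/221, mR=9/68; mL+mR=-423/884 → advance -1; mR−mL=657/884 → turn +1·90°
n=6: pose=(4,7,E); sL=90/569, sR=18/85; mL=-17892/48365, mR=45/569; mL+mR=-14067/48365 → advance -1; mR−mL=21717/48365 → turn +1·90°
n=7: pose=(3,7,N); sL=9/49, sR=45/281; mL=-4734/13769, mR=9/98; mL+mR=-6939/27538 → advance -1; mR−mL=11997/27538 → turn +1·90°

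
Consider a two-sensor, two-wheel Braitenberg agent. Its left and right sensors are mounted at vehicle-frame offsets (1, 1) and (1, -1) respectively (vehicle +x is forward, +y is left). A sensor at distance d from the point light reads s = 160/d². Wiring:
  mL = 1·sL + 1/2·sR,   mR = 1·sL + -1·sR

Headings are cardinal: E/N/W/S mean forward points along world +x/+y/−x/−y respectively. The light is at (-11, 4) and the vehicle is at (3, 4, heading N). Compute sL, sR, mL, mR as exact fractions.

16/17 80/113 2488/1921 448/1921

left sensor world pos  = (2, 5); dL² = 170
right sensor world pos = (4, 5); dR² = 226
sL = 160/170 = 16/17
sR = 160/226 = 80/113
mL = 1·sL + 1/2·sR = 2488/1921
mR = 1·sL + -1·sR = 448/1921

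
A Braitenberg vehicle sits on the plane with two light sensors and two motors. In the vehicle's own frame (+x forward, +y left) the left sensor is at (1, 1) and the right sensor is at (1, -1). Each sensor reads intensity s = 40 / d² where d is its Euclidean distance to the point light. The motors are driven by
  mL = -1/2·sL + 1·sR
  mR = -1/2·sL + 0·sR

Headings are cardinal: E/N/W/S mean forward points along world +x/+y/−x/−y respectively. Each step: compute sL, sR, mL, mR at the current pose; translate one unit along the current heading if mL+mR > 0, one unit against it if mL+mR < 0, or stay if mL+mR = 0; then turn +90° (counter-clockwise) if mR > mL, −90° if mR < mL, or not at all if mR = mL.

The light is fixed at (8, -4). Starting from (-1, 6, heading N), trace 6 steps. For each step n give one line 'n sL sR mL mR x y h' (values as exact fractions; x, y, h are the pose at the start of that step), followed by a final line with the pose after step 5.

n=0: pose=(-1,6,N); sL=40/221, sR=8/37; mL=1028/8177, mR=-20/221; mL+mR=288/8177 → advance +1; mR−mL=-8/37 → turn -1·90°
n=1: pose=(-1,7,E); sL=5/26, sR=10/41; mL=315/2132, mR=-5/52; mL+mR=55/1066 → advance +1; mR−mL=-10/41 → turn -1·90°
n=2: pose=(0,7,S); sL=40/149, sR=40/181; mL=2340/26969, mR=-20/149; mL+mR=-1280/26969 → advance -1; mR−mL=-40/181 → turn -1·90°
n=3: pose=(0,8,W); sL=20/101, sR=4/25; mL=154/2525, mR=-10/101; mL+mR=-96/2525 → advance -1; mR−mL=-4/25 → turn -1·90°
n=4: pose=(1,8,N); sL=40/233, sR=8/41; mL=1044/9553, mR=-20/233; mL+mR=224/9553 → advance +1; mR−mL=-8/41 → turn -1·90°
n=5: pose=(1,9,E); sL=5/29, sR=2/9; mL=71/522, mR=-5/58; mL+mR=13/261 → advance +1; mR−mL=-2/9 → turn -1·90°

0 40/221 8/37 1028/8177 -20/221 -1 6 N
1 5/26 10/41 315/2132 -5/52 -1 7 E
2 40/149 40/181 2340/26969 -20/149 0 7 S
3 20/101 4/25 154/2525 -10/101 0 8 W
4 40/233 8/41 1044/9553 -20/233 1 8 N
5 5/29 2/9 71/522 -5/58 1 9 E
final 2 9 S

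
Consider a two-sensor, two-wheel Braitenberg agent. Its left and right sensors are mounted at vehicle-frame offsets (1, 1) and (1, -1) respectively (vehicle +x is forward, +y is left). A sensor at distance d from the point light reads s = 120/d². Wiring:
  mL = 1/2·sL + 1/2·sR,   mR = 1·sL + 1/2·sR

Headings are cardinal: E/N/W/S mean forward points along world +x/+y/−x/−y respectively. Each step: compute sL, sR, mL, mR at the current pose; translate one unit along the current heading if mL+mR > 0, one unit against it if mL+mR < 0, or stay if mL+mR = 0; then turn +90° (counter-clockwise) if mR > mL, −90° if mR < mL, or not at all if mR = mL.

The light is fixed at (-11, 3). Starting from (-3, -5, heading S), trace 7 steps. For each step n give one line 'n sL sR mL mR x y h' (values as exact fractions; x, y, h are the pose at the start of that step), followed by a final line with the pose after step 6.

0 20/27 12/13 292/351 422/351 -3 -5 S
1 24/29 120/181 3912/5249 6084/5249 -3 -6 E
2 15/16 30/41 1095/1312 855/656 -2 -6 N
3 24/29 120/113 3096/3277 4452/3277 -2 -5 W
4 20/27 12/13 292/351 422/351 -3 -5 S
5 24/29 120/181 3912/5249 6084/5249 -3 -6 E
6 15/16 30/41 1095/1312 855/656 -2 -6 N
final -2 -5 W

n=0: pose=(-3,-5,S); sL=20/27, sR=12/13; mL=292/351, mR=422/351; mL+mR=238/117 → advance +1; mR−mL=10/27 → turn +1·90°
n=1: pose=(-3,-6,E); sL=24/29, sR=120/181; mL=3912/5249, mR=6084/5249; mL+mR=9996/5249 → advance +1; mR−mL=12/29 → turn +1·90°
n=2: pose=(-2,-6,N); sL=15/16, sR=30/41; mL=1095/1312, mR=855/656; mL+mR=2805/1312 → advance +1; mR−mL=15/32 → turn +1·90°
n=3: pose=(-2,-5,W); sL=24/29, sR=120/113; mL=3096/3277, mR=4452/3277; mL+mR=7548/3277 → advance +1; mR−mL=12/29 → turn +1·90°
n=4: pose=(-3,-5,S); sL=20/27, sR=12/13; mL=292/351, mR=422/351; mL+mR=238/117 → advance +1; mR−mL=10/27 → turn +1·90°
n=5: pose=(-3,-6,E); sL=24/29, sR=120/181; mL=3912/5249, mR=6084/5249; mL+mR=9996/5249 → advance +1; mR−mL=12/29 → turn +1·90°
n=6: pose=(-2,-6,N); sL=15/16, sR=30/41; mL=1095/1312, mR=855/656; mL+mR=2805/1312 → advance +1; mR−mL=15/32 → turn +1·90°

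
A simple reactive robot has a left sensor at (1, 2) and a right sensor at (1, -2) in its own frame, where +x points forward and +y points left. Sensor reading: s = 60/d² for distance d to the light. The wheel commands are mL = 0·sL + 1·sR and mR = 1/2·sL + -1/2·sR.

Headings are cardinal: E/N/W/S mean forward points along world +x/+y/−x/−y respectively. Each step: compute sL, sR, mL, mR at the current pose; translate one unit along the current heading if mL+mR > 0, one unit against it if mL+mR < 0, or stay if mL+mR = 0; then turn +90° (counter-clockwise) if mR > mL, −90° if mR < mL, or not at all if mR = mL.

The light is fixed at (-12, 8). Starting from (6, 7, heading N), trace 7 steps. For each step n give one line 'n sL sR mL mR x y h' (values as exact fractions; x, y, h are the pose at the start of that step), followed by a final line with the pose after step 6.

n=0: pose=(6,7,N); sL=15/64, sR=3/20; mL=3/20, mR=27/640; mL+mR=123/640 → advance +1; mR−mL=-69/640 → turn -1·90°
n=1: pose=(6,8,E); sL=12/73, sR=12/73; mL=12/73, mR=0; mL+mR=12/73 → advance +1; mR−mL=-12/73 → turn -1·90°
n=2: pose=(7,8,S); sL=30/221, sR=6/29; mL=6/29, mR=-228/6409; mL+mR=1098/6409 → advance +1; mR−mL=-1554/6409 → turn -1·90°
n=3: pose=(7,7,W); sL=20/111, sR=12/65; mL=12/65, mR=-16/7215; mL+mR=1316/7215 → advance +1; mR−mL=-1348/7215 → turn -1·90°
n=4: pose=(6,7,N); sL=15/64, sR=3/20; mL=3/20, mR=27/640; mL+mR=123/640 → advance +1; mR−mL=-69/640 → turn -1·90°
n=5: pose=(6,8,E); sL=12/73, sR=12/73; mL=12/73, mR=0; mL+mR=12/73 → advance +1; mR−mL=-12/73 → turn -1·90°
n=6: pose=(7,8,S); sL=30/221, sR=6/29; mL=6/29, mR=-228/6409; mL+mR=1098/6409 → advance +1; mR−mL=-1554/6409 → turn -1·90°

0 15/64 3/20 3/20 27/640 6 7 N
1 12/73 12/73 12/73 0 6 8 E
2 30/221 6/29 6/29 -228/6409 7 8 S
3 20/111 12/65 12/65 -16/7215 7 7 W
4 15/64 3/20 3/20 27/640 6 7 N
5 12/73 12/73 12/73 0 6 8 E
6 30/221 6/29 6/29 -228/6409 7 8 S
final 7 7 W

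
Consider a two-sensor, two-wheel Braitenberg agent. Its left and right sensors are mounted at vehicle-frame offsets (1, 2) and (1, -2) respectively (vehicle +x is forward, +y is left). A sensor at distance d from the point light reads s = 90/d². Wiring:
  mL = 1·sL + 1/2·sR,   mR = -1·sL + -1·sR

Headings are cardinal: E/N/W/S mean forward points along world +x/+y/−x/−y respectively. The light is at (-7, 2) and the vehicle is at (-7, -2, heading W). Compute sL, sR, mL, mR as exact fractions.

left sensor world pos  = (-8, -4); dL² = 37
right sensor world pos = (-8, 0); dR² = 5
sL = 90/37 = 90/37
sR = 90/5 = 18
mL = 1·sL + 1/2·sR = 423/37
mR = -1·sL + -1·sR = -756/37

90/37 18 423/37 -756/37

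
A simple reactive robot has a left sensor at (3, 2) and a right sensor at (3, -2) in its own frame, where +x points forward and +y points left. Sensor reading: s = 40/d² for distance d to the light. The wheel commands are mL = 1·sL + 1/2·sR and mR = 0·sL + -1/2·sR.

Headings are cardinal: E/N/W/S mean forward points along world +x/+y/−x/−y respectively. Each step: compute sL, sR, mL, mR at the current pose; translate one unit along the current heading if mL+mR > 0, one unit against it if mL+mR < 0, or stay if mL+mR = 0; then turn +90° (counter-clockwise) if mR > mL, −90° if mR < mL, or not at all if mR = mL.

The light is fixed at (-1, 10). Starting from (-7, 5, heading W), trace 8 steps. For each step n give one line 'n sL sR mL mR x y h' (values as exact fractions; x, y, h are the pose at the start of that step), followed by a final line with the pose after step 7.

0 4/13 4/9 62/117 -2/9 -7 5 W
1 8/17 40/29 572/493 -20/29 -8 5 N
2 2 10/13 31/13 -5/13 -8 6 E
3 8/13 40/113 1164/1469 -20/113 -7 6 S
4 4/13 4/9 62/117 -2/9 -7 5 W
5 8/17 40/29 572/493 -20/29 -8 5 N
6 2 10/13 31/13 -5/13 -8 6 E
7 8/13 40/113 1164/1469 -20/113 -7 6 S
final -7 5 W

n=0: pose=(-7,5,W); sL=4/13, sR=4/9; mL=62/117, mR=-2/9; mL+mR=4/13 → advance +1; mR−mL=-88/117 → turn -1·90°
n=1: pose=(-8,5,N); sL=8/17, sR=40/29; mL=572/493, mR=-20/29; mL+mR=8/17 → advance +1; mR−mL=-912/493 → turn -1·90°
n=2: pose=(-8,6,E); sL=2, sR=10/13; mL=31/13, mR=-5/13; mL+mR=2 → advance +1; mR−mL=-36/13 → turn -1·90°
n=3: pose=(-7,6,S); sL=8/13, sR=40/113; mL=1164/1469, mR=-20/113; mL+mR=8/13 → advance +1; mR−mL=-1424/1469 → turn -1·90°
n=4: pose=(-7,5,W); sL=4/13, sR=4/9; mL=62/117, mR=-2/9; mL+mR=4/13 → advance +1; mR−mL=-88/117 → turn -1·90°
n=5: pose=(-8,5,N); sL=8/17, sR=40/29; mL=572/493, mR=-20/29; mL+mR=8/17 → advance +1; mR−mL=-912/493 → turn -1·90°
n=6: pose=(-8,6,E); sL=2, sR=10/13; mL=31/13, mR=-5/13; mL+mR=2 → advance +1; mR−mL=-36/13 → turn -1·90°
n=7: pose=(-7,6,S); sL=8/13, sR=40/113; mL=1164/1469, mR=-20/113; mL+mR=8/13 → advance +1; mR−mL=-1424/1469 → turn -1·90°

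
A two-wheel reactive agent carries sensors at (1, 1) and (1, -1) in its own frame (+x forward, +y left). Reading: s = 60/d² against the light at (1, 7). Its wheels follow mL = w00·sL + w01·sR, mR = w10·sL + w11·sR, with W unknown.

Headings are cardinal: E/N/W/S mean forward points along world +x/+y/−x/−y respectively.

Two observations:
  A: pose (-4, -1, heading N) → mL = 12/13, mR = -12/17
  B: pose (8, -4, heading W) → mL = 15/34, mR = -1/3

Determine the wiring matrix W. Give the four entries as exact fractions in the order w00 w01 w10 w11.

0 1 -1 0

obs A: pose=(-4,-1,N) → sL=12/17, sR=12/13, mL=12/13, mR=-12/17
obs B: pose=(8,-4,W) → sL=1/3, sR=15/34, mL=15/34, mR=-1/3
sensor matrix S = [[12/17, 12/13], [1/3, 15/34]]; det S = 14/3757
solve [mL_A; mL_B] = S·[w00; w01] and [mR_A; mR_B] = S·[w10; w11]:
  w00 = 0, w01 = 1, w10 = -1, w11 = 0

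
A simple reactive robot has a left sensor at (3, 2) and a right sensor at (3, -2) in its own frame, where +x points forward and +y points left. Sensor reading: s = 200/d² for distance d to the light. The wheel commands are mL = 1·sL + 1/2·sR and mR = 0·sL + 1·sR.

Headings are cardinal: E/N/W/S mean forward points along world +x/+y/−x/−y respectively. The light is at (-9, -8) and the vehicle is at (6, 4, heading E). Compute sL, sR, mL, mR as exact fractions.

left sensor world pos  = (9, 6); dL² = 520
right sensor world pos = (9, 2); dR² = 424
sL = 200/520 = 5/13
sR = 200/424 = 25/53
mL = 1·sL + 1/2·sR = 855/1378
mR = 0·sL + 1·sR = 25/53

5/13 25/53 855/1378 25/53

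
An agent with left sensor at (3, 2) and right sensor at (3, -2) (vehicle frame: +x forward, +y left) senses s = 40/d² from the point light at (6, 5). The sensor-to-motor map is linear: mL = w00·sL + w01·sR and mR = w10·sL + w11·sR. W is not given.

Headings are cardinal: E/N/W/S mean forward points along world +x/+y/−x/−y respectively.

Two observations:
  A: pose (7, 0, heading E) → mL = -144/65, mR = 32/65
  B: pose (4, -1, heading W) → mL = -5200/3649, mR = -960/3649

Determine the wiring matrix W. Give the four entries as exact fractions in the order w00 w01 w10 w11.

-1 -1 1/2 -1/2

obs A: pose=(7,0,E) → sL=8/5, sR=8/13, mL=-144/65, mR=32/65
obs B: pose=(4,-1,W) → sL=40/89, sR=40/41, mL=-5200/3649, mR=-960/3649
sensor matrix S = [[8/5, 8/13], [40/89, 40/41]]; det S = 60928/47437
solve [mL_A; mL_B] = S·[w00; w01] and [mR_A; mR_B] = S·[w10; w11]:
  w00 = -1, w01 = -1, w10 = 1/2, w11 = -1/2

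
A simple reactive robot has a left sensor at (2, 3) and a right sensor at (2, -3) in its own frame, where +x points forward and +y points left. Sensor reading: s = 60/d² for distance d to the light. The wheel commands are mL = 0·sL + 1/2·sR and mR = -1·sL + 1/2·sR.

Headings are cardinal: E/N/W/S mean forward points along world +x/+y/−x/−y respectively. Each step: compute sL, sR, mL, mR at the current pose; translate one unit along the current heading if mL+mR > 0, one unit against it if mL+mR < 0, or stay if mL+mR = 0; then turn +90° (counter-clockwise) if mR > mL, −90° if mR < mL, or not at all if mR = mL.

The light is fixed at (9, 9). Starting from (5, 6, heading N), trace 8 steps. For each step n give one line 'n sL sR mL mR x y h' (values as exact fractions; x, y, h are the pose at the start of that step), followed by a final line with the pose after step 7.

0 6/5 30 15 69/5 5 6 N
1 12 60/29 30/29 -318/29 5 7 E
2 3 3/4 3/8 -21/8 4 7 S
3 12/13 60/53 30/53 -246/689 4 8 W
4 30/41 6 3 93/41 3 8 N
5 12/5 12/5 6/5 -6/5 3 9 E
6 60/13 12/17 6/17 -942/221 3 9 S
7 15/17 3/4 3/8 -69/136 3 10 W
final 4 10 N

n=0: pose=(5,6,N); sL=6/5, sR=30; mL=15, mR=69/5; mL+mR=144/5 → advance +1; mR−mL=-6/5 → turn -1·90°
n=1: pose=(5,7,E); sL=12, sR=60/29; mL=30/29, mR=-318/29; mL+mR=-288/29 → advance -1; mR−mL=-12 → turn -1·90°
n=2: pose=(4,7,S); sL=3, sR=3/4; mL=3/8, mR=-21/8; mL+mR=-9/4 → advance -1; mR−mL=-3 → turn -1·90°
n=3: pose=(4,8,W); sL=12/13, sR=60/53; mL=30/53, mR=-246/689; mL+mR=144/689 → advance +1; mR−mL=-12/13 → turn -1·90°
n=4: pose=(3,8,N); sL=30/41, sR=6; mL=3, mR=93/41; mL+mR=216/41 → advance +1; mR−mL=-30/41 → turn -1·90°
n=5: pose=(3,9,E); sL=12/5, sR=12/5; mL=6/5, mR=-6/5; mL+mR=0 → advance +0; mR−mL=-12/5 → turn -1·90°
n=6: pose=(3,9,S); sL=60/13, sR=12/17; mL=6/17, mR=-942/221; mL+mR=-864/221 → advance -1; mR−mL=-60/13 → turn -1·90°
n=7: pose=(3,10,W); sL=15/17, sR=3/4; mL=3/8, mR=-69/136; mL+mR=-9/68 → advance -1; mR−mL=-15/17 → turn -1·90°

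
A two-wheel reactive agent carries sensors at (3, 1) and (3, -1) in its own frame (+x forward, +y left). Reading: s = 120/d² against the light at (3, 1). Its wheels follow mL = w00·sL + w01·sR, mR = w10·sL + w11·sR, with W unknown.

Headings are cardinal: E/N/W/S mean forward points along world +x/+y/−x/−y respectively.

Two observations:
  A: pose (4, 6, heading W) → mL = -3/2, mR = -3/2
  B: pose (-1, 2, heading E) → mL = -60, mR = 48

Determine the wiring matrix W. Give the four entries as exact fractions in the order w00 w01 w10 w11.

obs A: pose=(4,6,W) → sL=6, sR=3, mL=-3/2, mR=-3/2
obs B: pose=(-1,2,E) → sL=24, sR=120, mL=-60, mR=48
sensor matrix S = [[6, 3], [24, 120]]; det S = 648
solve [mL_A; mL_B] = S·[w00; w01] and [mR_A; mR_B] = S·[w10; w11]:
  w00 = 0, w01 = -1/2, w10 = -1/2, w11 = 1/2

0 -1/2 -1/2 1/2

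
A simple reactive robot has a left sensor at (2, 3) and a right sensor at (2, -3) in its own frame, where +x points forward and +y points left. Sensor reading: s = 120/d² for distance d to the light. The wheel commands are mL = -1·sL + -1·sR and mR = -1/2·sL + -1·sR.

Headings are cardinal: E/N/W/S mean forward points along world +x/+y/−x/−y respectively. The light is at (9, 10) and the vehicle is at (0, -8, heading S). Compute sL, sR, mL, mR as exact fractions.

left sensor world pos  = (3, -10); dL² = 436
right sensor world pos = (-3, -10); dR² = 544
sL = 120/436 = 30/109
sR = 120/544 = 15/68
mL = -1·sL + -1·sR = -3675/7412
mR = -1/2·sL + -1·sR = -2655/7412

30/109 15/68 -3675/7412 -2655/7412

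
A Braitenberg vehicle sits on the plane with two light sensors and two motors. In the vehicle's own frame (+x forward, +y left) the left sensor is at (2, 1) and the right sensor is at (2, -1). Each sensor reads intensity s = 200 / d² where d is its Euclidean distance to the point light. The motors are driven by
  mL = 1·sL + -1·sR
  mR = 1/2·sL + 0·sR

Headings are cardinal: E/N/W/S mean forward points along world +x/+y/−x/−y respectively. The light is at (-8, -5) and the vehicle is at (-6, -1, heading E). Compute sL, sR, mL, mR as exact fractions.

left sensor world pos  = (-4, 0); dL² = 41
right sensor world pos = (-4, -2); dR² = 25
sL = 200/41 = 200/41
sR = 200/25 = 8
mL = 1·sL + -1·sR = -128/41
mR = 1/2·sL + 0·sR = 100/41

200/41 8 -128/41 100/41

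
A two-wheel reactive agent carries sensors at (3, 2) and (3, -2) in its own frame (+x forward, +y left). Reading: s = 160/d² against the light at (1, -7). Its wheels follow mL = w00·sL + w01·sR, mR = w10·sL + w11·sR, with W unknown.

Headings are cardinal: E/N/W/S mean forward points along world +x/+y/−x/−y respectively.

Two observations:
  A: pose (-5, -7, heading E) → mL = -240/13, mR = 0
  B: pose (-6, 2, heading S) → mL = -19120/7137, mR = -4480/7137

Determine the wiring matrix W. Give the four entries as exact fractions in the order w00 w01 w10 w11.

-1/2 -1 -1/2 1/2

obs A: pose=(-5,-7,E) → sL=160/13, sR=160/13, mL=-240/13, mR=0
obs B: pose=(-6,2,S) → sL=160/61, sR=160/117, mL=-19120/7137, mR=-4480/7137
sensor matrix S = [[160/13, 160/13], [160/61, 160/117]]; det S = -1433600/92781
solve [mL_A; mL_B] = S·[w00; w01] and [mR_A; mR_B] = S·[w10; w11]:
  w00 = -1/2, w01 = -1, w10 = -1/2, w11 = 1/2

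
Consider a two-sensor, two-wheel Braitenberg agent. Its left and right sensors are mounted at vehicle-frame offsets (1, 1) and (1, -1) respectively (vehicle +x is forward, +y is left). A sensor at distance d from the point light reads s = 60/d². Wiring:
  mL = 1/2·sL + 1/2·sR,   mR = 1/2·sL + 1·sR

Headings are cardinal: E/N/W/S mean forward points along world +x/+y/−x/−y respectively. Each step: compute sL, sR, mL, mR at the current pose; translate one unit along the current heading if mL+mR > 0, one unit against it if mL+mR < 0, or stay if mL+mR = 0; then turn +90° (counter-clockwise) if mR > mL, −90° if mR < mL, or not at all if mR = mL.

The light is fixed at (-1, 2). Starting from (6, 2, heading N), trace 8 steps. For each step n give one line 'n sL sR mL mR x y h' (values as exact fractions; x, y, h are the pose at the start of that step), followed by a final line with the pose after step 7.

n=0: pose=(6,2,N); sL=60/37, sR=12/13; mL=612/481, mR=834/481; mL+mR=1446/481 → advance +1; mR−mL=6/13 → turn +1·90°
n=1: pose=(6,3,W); sL=5/3, sR=3/2; mL=19/12, mR=7/3; mL+mR=47/12 → advance +1; mR−mL=3/4 → turn +1·90°
n=2: pose=(5,3,S); sL=60/49, sR=12/5; mL=444/245, mR=738/245; mL+mR=1182/245 → advance +1; mR−mL=6/5 → turn +1·90°
n=3: pose=(5,2,E); sL=6/5, sR=6/5; mL=6/5, mR=9/5; mL+mR=3 → advance +1; mR−mL=3/5 → turn +1·90°
n=4: pose=(6,2,N); sL=60/37, sR=12/13; mL=612/481, mR=834/481; mL+mR=1446/481 → advance +1; mR−mL=6/13 → turn +1·90°
n=5: pose=(6,3,W); sL=5/3, sR=3/2; mL=19/12, mR=7/3; mL+mR=47/12 → advance +1; mR−mL=3/4 → turn +1·90°
n=6: pose=(5,3,S); sL=60/49, sR=12/5; mL=444/245, mR=738/245; mL+mR=1182/245 → advance +1; mR−mL=6/5 → turn +1·90°
n=7: pose=(5,2,E); sL=6/5, sR=6/5; mL=6/5, mR=9/5; mL+mR=3 → advance +1; mR−mL=3/5 → turn +1·90°

0 60/37 12/13 612/481 834/481 6 2 N
1 5/3 3/2 19/12 7/3 6 3 W
2 60/49 12/5 444/245 738/245 5 3 S
3 6/5 6/5 6/5 9/5 5 2 E
4 60/37 12/13 612/481 834/481 6 2 N
5 5/3 3/2 19/12 7/3 6 3 W
6 60/49 12/5 444/245 738/245 5 3 S
7 6/5 6/5 6/5 9/5 5 2 E
final 6 2 N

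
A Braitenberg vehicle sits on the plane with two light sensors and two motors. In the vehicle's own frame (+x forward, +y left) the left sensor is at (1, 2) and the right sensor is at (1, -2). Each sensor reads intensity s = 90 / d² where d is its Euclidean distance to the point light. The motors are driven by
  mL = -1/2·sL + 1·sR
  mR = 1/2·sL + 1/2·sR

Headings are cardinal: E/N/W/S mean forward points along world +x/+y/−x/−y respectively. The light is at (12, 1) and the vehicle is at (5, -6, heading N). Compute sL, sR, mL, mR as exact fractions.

10/13 90/61 865/793 890/793

left sensor world pos  = (3, -5); dL² = 117
right sensor world pos = (7, -5); dR² = 61
sL = 90/117 = 10/13
sR = 90/61 = 90/61
mL = -1/2·sL + 1·sR = 865/793
mR = 1/2·sL + 1/2·sR = 890/793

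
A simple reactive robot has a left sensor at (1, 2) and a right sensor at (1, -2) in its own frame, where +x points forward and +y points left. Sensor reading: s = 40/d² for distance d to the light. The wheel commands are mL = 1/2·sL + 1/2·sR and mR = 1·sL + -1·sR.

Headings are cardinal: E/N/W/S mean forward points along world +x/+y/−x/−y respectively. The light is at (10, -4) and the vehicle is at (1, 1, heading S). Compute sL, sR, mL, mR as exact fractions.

left sensor world pos  = (3, 0); dL² = 65
right sensor world pos = (-1, 0); dR² = 137
sL = 40/65 = 8/13
sR = 40/137 = 40/137
mL = 1/2·sL + 1/2·sR = 808/1781
mR = 1·sL + -1·sR = 576/1781

8/13 40/137 808/1781 576/1781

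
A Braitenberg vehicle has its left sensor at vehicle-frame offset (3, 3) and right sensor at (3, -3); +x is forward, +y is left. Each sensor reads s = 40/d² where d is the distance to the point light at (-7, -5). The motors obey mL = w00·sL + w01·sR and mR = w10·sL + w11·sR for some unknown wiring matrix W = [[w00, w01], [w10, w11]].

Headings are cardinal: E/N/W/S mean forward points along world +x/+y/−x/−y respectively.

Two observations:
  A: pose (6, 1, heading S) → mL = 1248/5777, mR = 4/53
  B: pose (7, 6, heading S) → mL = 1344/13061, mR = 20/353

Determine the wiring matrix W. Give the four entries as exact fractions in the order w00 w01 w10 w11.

obs A: pose=(6,1,S) → sL=8/53, sR=40/109, mL=1248/5777, mR=4/53
obs B: pose=(7,6,S) → sL=40/353, sR=8/37, mL=1344/13061, mR=20/353
sensor matrix S = [[8/53, 40/109], [40/353, 8/37]]; det S = -675072/75453397
solve [mL_A; mL_B] = S·[w00; w01] and [mR_A; mR_B] = S·[w10; w11]:
  w00 = -1, w01 = 1, w10 = 1/2, w11 = 0

-1 1 1/2 0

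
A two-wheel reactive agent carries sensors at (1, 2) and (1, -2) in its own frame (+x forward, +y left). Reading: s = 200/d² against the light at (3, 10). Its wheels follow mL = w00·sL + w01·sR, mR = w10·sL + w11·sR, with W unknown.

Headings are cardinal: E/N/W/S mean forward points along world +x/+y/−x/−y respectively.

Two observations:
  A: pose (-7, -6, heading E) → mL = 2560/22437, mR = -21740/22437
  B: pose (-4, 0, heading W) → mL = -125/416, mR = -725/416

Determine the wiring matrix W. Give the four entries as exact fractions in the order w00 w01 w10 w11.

obs A: pose=(-7,-6,E) → sL=200/277, sR=40/81, mL=2560/22437, mR=-21740/22437
obs B: pose=(-4,0,W) → sL=25/26, sR=25/16, mL=-125/416, mR=-725/416
sensor matrix S = [[200/277, 40/81], [25/26, 25/16]]; det S = 381125/583362
solve [mL_A; mL_B] = S·[w00; w01] and [mR_A; mR_B] = S·[w10; w11]:
  w00 = 1/2, w01 = -1/2, w10 = -1, w11 = -1/2

1/2 -1/2 -1 -1/2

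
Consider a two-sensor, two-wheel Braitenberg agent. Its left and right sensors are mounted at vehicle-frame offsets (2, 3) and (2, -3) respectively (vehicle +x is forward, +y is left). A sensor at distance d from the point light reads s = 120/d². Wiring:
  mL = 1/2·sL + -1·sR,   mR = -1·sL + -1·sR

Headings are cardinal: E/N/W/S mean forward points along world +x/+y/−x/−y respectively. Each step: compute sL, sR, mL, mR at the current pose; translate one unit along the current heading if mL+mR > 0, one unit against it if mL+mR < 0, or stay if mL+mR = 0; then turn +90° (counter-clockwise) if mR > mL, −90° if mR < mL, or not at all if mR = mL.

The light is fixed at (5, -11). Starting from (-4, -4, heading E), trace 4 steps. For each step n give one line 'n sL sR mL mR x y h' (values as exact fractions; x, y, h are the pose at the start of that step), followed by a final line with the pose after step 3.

0 120/149 24/13 -2796/1937 -5136/1937 -4 -4 E
1 60/37 60/97 690/3589 -8040/3589 -5 -4 S
2 120/169 24/53 -876/8957 -10416/8957 -5 -3 W
3 30/61 15/17 -660/1037 -1425/1037 -4 -3 N
final -4 -4 E

n=0: pose=(-4,-4,E); sL=120/149, sR=24/13; mL=-2796/1937, mR=-5136/1937; mL+mR=-7932/1937 → advance -1; mR−mL=-180/149 → turn -1·90°
n=1: pose=(-5,-4,S); sL=60/37, sR=60/97; mL=690/3589, mR=-8040/3589; mL+mR=-7350/3589 → advance -1; mR−mL=-90/37 → turn -1·90°
n=2: pose=(-5,-3,W); sL=120/169, sR=24/53; mL=-876/8957, mR=-10416/8957; mL+mR=-11292/8957 → advance -1; mR−mL=-180/169 → turn -1·90°
n=3: pose=(-4,-3,N); sL=30/61, sR=15/17; mL=-660/1037, mR=-1425/1037; mL+mR=-2085/1037 → advance -1; mR−mL=-45/61 → turn -1·90°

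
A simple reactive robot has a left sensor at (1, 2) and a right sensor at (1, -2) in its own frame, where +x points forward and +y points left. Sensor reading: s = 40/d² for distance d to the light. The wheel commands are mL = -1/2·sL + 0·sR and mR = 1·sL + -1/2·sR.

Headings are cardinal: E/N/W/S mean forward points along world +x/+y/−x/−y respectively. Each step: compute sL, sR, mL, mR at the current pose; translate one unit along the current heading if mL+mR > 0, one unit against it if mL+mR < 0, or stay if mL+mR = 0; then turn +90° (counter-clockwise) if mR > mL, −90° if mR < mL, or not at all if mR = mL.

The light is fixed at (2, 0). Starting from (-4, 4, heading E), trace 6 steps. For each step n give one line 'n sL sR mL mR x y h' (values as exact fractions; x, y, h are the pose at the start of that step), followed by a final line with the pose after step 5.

n=0: pose=(-4,4,E); sL=40/61, sR=40/29; mL=-20/61, mR=-60/1769; mL+mR=-640/1769 → advance -1; mR−mL=520/1769 → turn +1·90°
n=1: pose=(-5,4,N); sL=20/53, sR=4/5; mL=-10/53, mR=-6/265; mL+mR=-56/265 → advance -1; mR−mL=44/265 → turn +1·90°
n=2: pose=(-5,3,W); sL=8/13, sR=40/89; mL=-4/13, mR=452/1157; mL+mR=96/1157 → advance +1; mR−mL=808/1157 → turn +1·90°
n=3: pose=(-6,3,S); sL=1, sR=5/13; mL=-1/2, mR=21/26; mL+mR=4/13 → advance +1; mR−mL=17/13 → turn +1·90°
n=4: pose=(-6,2,E); sL=8/13, sR=40/49; mL=-4/13, mR=132/637; mL+mR=-64/637 → advance -1; mR−mL=328/637 → turn +1·90°
n=5: pose=(-7,2,N); sL=4/13, sR=20/29; mL=-2/13, mR=-14/377; mL+mR=-72/377 → advance -1; mR−mL=44/377 → turn +1·90°

0 40/61 40/29 -20/61 -60/1769 -4 4 E
1 20/53 4/5 -10/53 -6/265 -5 4 N
2 8/13 40/89 -4/13 452/1157 -5 3 W
3 1 5/13 -1/2 21/26 -6 3 S
4 8/13 40/49 -4/13 132/637 -6 2 E
5 4/13 20/29 -2/13 -14/377 -7 2 N
final -7 1 W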